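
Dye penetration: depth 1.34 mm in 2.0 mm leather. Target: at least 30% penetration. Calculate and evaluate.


Penetration = 1.34 / 2.0 x 100 = 67.0%
Target: 30%
Meets target: Yes


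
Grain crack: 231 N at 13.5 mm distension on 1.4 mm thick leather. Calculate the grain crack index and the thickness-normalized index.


Crack index = 231 / 13.5 = 17.1 N/mm
Normalized = 17.1 / 1.4 = 12.2 N/mm per mm


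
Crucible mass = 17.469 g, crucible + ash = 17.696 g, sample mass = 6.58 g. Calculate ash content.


Ash mass = 17.696 - 17.469 = 0.227 g
Ash% = 0.227 / 6.58 x 100 = 3.45%


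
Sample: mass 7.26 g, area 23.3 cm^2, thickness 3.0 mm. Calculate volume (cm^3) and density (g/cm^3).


Thickness in cm = 3.0 / 10 = 0.30 cm
Volume = 23.3 x 0.30 = 6.990 cm^3
Density = 7.26 / 6.990 = 1.039 g/cm^3


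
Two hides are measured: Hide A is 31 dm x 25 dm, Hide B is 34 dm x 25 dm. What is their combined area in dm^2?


1625 dm^2


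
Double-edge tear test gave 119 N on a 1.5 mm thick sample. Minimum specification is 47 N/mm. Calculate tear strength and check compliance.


Tear strength = 119 / 1.5 = 79.3 N/mm
Required minimum = 47 N/mm
Compliant: Yes


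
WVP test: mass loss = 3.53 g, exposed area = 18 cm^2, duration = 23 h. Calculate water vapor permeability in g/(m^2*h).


WVP = mass_loss / (area x time) x 10000
WVP = 3.53 / (18 x 23) x 10000
WVP = 3.53 / 414 x 10000 = 85.27 g/(m^2*h)


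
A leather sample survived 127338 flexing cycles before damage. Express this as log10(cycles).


log10(127338) = 5.10


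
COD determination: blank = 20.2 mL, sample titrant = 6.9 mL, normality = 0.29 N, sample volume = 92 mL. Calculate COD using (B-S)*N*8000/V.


COD = (20.2 - 6.9) x 0.29 x 8000 / 92
COD = 13.3 x 0.29 x 8000 / 92
COD = 335.4 mg/L


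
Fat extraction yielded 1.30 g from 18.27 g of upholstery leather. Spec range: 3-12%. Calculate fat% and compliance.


Fat content = 7.1%
Compliant: Yes

Fat% = 1.30 / 18.27 x 100 = 7.1%
Spec range: 3-12%
Compliant: Yes


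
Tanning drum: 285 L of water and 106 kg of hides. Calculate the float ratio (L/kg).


Float ratio = water / hide weight
Ratio = 285 / 106 = 2.7


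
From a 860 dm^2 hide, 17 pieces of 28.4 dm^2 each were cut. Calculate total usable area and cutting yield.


Usable area = 482.8 dm^2
Yield = 56.1%

Total usable = 17 x 28.4 = 482.8 dm^2
Yield = 482.8 / 860 x 100 = 56.1%


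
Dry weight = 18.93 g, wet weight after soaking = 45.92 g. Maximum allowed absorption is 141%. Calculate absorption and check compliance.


Absorption = 142.6%
Compliant: No


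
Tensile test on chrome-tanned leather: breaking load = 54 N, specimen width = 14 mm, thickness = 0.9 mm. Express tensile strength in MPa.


4.29 MPa

Cross-section = 14 x 0.9 = 12.6 mm^2
TS = 54 / 12.6 = 4.29 MPa
(1 N/mm^2 = 1 MPa)


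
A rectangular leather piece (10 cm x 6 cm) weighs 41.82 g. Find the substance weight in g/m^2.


6970.0 g/m^2


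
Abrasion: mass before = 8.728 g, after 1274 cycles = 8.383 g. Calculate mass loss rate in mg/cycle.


0.271 mg/cycle

Mass loss = 8.728 - 8.383 = 0.345 g
Rate = 0.345 / 1274 x 1000 = 0.271 mg/cycle


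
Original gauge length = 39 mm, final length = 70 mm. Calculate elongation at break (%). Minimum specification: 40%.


Extension = 70 - 39 = 31 mm
Elongation = 31 / 39 x 100 = 79.5%
Minimum required: 40%
Meets specification: Yes


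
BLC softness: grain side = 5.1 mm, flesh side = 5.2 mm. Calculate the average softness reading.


5.15 mm

Average = (5.1 + 5.2) / 2
Average = 5.15 mm


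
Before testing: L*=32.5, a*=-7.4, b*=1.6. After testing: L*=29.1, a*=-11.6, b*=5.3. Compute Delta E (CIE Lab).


Delta E = 6.55


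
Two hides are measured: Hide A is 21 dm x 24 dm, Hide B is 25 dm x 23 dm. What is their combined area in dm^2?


Hide A area = 21 x 24 = 504 dm^2
Hide B area = 25 x 23 = 575 dm^2
Total = 504 + 575 = 1079 dm^2


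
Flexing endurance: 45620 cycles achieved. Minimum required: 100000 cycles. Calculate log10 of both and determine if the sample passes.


log10(45620) = 4.66
log10(100000) = 5.00
Passes: No


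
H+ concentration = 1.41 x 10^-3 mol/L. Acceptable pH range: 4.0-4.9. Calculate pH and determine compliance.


pH = 2.85
Compliant: No

pH = -log10(1.41 x 10^-3) = 2.85
Range: 4.0 to 4.9
Compliant: No


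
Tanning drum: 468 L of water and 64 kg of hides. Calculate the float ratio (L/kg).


7.3


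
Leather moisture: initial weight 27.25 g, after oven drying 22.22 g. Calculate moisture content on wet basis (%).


18.5%

Moisture = 27.25 - 22.22 = 5.03 g
MC = 5.03 / 27.25 x 100 = 18.5%


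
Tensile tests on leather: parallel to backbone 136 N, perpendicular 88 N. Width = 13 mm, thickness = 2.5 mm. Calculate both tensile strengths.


Area = 13 x 2.5 = 32.5 mm^2
TS (parallel) = 136 / 32.5 = 4.18 N/mm^2
TS (perpendicular) = 88 / 32.5 = 2.71 N/mm^2


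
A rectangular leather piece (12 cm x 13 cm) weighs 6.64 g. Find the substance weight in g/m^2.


Area = 12 x 13 = 156 cm^2
SW = 6.64 / 156 x 10000 = 425.6 g/m^2


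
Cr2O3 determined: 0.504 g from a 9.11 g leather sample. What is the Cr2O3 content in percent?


5.53%

Cr2O3% = 0.504 / 9.11 x 100
Cr2O3% = 5.53%


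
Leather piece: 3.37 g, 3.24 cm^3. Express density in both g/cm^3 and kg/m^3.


1.040 g/cm^3
1040 kg/m^3

Density = 3.37 / 3.24 = 1.040 g/cm^3
Convert: 1.040 x 1000 = 1040 kg/m^3


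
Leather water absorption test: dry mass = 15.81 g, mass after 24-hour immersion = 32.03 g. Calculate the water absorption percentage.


102.6%


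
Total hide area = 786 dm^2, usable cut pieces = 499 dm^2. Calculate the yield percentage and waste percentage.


Yield = 63.5%
Waste = 36.5%

Yield = 499 / 786 x 100 = 63.5%
Waste = 786 - 499 = 287 dm^2
Waste% = 100 - 63.5 = 36.5%


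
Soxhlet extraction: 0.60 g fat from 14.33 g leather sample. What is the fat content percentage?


Fat content = 0.60 / 14.33 x 100
Fat = 4.2%


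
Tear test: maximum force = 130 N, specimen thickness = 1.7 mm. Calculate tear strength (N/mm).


76.5 N/mm

Tear strength = force / thickness
Tear = 130 / 1.7 = 76.5 N/mm


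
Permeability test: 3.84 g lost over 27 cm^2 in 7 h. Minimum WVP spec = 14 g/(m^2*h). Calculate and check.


WVP = 3.84 / (27 x 7) x 10000 = 203.17 g/(m^2*h)
Minimum: 14 g/(m^2*h)
Meets spec: Yes


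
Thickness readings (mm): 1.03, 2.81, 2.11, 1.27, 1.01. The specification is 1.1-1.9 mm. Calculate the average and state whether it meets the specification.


Average = 1.65 mm
Within specification: Yes

Sum = 8.23
Average = 8.23 / 5 = 1.65 mm
Specification range: 1.1 to 1.9 mm
Within spec: Yes


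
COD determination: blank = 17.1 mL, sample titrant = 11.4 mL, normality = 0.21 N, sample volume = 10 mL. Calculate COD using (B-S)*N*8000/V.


COD = (17.1 - 11.4) x 0.21 x 8000 / 10
COD = 5.7 x 0.21 x 8000 / 10
COD = 957.6 mg/L


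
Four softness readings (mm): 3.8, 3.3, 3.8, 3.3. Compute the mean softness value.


Sum = 3.8 + 3.3 + 3.8 + 3.3
Mean = 14.2 / 4 = 3.55 mm


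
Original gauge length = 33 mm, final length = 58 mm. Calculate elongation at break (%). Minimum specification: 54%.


Elongation = 75.8%
Meets spec: Yes


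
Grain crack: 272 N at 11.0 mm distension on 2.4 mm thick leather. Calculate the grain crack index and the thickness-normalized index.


Crack index = 24.7 N/mm
Normalized index = 10.3 N/mm per mm


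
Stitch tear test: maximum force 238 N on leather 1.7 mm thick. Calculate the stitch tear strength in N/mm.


140.0 N/mm

Stitch tear strength = force / thickness
STS = 238 / 1.7 = 140.0 N/mm


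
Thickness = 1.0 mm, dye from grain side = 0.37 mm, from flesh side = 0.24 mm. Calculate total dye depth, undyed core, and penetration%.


Total dyed = 0.61 mm
Undyed core = 0.39 mm
Penetration = 61.0%


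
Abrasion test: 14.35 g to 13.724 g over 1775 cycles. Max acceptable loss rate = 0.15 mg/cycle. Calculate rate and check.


Loss = 14.35 - 13.724 = 0.626 g
Rate = 0.626 g / 1775 cycles x 1000 = 0.353 mg/cycle
Max = 0.15 mg/cycle
Passes: No


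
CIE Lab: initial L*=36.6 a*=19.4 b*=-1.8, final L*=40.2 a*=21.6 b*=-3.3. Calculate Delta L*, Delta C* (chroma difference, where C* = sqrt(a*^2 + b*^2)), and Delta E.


Delta L* = 3.6
Delta C* = 2.37
Delta E = 4.48


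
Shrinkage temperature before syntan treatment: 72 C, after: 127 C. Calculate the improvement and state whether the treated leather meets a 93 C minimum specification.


Improvement = 127 - 72 = 55 C
Spec check: 127 C >= 93 C? Yes


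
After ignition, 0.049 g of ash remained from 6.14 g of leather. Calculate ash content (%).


Ash% = 0.049 / 6.14 x 100
Ash% = 0.80%


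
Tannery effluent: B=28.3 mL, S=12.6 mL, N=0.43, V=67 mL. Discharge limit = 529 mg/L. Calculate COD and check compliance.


COD = (28.3 - 12.6) x 0.43 x 8000 / 67 = 806.1 mg/L
Limit: 529 mg/L
Compliant: No


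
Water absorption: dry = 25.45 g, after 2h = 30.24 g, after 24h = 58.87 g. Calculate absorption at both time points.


2h absorption = 18.8%
24h absorption = 131.3%


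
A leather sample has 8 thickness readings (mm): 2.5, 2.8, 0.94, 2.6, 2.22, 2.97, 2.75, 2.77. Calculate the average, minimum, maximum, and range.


Sum = 19.55
Average = 19.55 / 8 = 2.44 mm
Minimum = 0.94 mm
Maximum = 2.97 mm
Range = 2.97 - 0.94 = 2.03 mm


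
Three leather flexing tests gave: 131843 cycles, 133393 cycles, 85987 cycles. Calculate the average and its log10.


Average = (131843 + 133393 + 85987) / 3 = 117074 cycles
log10(117074) = 5.07


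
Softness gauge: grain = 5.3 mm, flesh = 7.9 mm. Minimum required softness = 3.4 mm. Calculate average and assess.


Average softness = 6.60 mm
Meets requirement: Yes

Average = (5.3 + 7.9) / 2 = 6.60 mm
Minimum = 3.4 mm
Meets requirement: Yes


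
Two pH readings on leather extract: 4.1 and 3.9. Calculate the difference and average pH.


Difference = |4.1 - 3.9| = 0.2
Average = (4.1 + 3.9) / 2 = 4.00


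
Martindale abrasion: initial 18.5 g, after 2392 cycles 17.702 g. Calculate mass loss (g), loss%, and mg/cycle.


Loss = 18.5 - 17.702 = 0.798 g
Loss% = 0.798 / 18.5 x 100 = 4.31%
Rate = 0.798 / 2392 x 1000 = 0.334 mg/cycle


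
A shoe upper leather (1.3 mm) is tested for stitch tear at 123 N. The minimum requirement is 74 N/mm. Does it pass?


STS = 94.6 N/mm
Passes: Yes

STS = 123 / 1.3 = 94.6 N/mm
Minimum required: 74 N/mm
Passes: Yes


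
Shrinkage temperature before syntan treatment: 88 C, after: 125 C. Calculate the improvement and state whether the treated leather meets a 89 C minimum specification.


Improvement = 125 - 88 = 37 C
Spec check: 125 C >= 89 C? Yes


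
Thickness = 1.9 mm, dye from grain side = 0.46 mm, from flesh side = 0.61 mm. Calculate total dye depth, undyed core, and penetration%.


Total dyed = 1.07 mm
Undyed core = 0.83 mm
Penetration = 56.3%

Total dyed = 0.46 + 0.61 = 1.07 mm
Undyed core = 1.9 - 1.07 = 0.83 mm
Penetration = 1.07 / 1.9 x 100 = 56.3%


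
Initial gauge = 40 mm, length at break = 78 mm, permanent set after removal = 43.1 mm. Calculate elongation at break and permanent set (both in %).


Elongation at break = 95.0%
Permanent set = 7.8%


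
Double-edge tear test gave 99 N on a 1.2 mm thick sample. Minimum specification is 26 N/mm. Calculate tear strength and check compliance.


Tear strength = 99 / 1.2 = 82.5 N/mm
Required minimum = 26 N/mm
Compliant: Yes


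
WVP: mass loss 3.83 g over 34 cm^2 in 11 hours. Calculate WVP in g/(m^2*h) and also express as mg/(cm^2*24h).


WVP = 102.41 g/(m^2*h)
Daily rate = 245.78 mg/(cm^2*24h)

WVP = 3.83 / (34 x 11) x 10000 = 102.41 g/(m^2*h)
Mass loss in mg = 3.83 x 1000 = 3830 mg
Per cm^2 per 24h in mg: 3830 x 24 / (34 x 11) = 91920 / 374 = 245.78 mg/(cm^2*24h)


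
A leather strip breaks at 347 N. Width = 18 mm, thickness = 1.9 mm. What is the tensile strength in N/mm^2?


Cross-sectional area = 18 x 1.9 = 34.2 mm^2
Tensile strength = 347 / 34.2 = 10.15 N/mm^2


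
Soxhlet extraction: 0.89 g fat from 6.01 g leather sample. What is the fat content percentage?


14.8%


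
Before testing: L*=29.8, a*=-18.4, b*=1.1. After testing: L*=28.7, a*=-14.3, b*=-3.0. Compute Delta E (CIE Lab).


dL = 28.7 - 29.8 = -1.1
da = -14.3 - (-18.4) = 4.1
db = -3.0 - 1.1 = -4.1
dE = sqrt((-1.1)^2 + (4.1)^2 + (-4.1)^2) = 5.90


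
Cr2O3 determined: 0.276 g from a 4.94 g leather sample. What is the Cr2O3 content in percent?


5.59%

Cr2O3% = 0.276 / 4.94 x 100
Cr2O3% = 5.59%


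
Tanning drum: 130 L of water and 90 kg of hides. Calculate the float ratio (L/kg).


Float ratio = water / hide weight
Ratio = 130 / 90 = 1.4


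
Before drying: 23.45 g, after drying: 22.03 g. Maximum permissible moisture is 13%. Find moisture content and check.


MC = (23.45 - 22.03) / 23.45 x 100 = 6.1%
Maximum: 13%
Acceptable: Yes


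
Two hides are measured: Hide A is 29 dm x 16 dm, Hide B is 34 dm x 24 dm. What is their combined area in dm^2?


Hide A area = 29 x 16 = 464 dm^2
Hide B area = 34 x 24 = 816 dm^2
Total = 464 + 816 = 1280 dm^2


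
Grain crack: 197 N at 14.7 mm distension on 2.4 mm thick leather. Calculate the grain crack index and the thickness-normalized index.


Crack index = 197 / 14.7 = 13.4 N/mm
Normalized = 13.4 / 2.4 = 5.6 N/mm per mm


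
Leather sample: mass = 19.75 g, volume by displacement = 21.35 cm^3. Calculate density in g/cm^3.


Density = mass / volume
Density = 19.75 / 21.35 = 0.925 g/cm^3


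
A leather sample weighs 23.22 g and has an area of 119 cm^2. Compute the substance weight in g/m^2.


1951.3 g/m^2


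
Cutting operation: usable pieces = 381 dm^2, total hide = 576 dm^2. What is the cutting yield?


Yield = usable / total x 100
Yield = 381 / 576 x 100 = 66.1%


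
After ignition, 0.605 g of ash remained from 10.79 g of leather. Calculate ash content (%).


5.61%


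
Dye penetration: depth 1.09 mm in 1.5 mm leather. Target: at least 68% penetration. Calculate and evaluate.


Penetration = 1.09 / 1.5 x 100 = 72.7%
Target: 68%
Meets target: Yes


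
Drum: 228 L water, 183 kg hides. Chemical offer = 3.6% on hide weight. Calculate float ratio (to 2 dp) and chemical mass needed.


Float ratio = 228 / 183 = 1.25
Chemical = 183 x 3.6 / 100 = 6.588 kg


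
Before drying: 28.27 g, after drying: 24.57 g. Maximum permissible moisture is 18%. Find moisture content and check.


MC = (28.27 - 24.57) / 28.27 x 100 = 13.1%
Maximum: 18%
Acceptable: Yes


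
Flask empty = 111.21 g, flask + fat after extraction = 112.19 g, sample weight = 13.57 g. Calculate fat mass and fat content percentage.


Fat mass = 0.98 g
Fat content = 7.2%

Fat mass = 112.19 - 111.21 = 0.98 g
Fat% = 0.98 / 13.57 x 100 = 7.2%


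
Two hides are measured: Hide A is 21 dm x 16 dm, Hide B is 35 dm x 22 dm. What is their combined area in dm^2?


1106 dm^2

Hide A area = 21 x 16 = 336 dm^2
Hide B area = 35 x 22 = 770 dm^2
Total = 336 + 770 = 1106 dm^2


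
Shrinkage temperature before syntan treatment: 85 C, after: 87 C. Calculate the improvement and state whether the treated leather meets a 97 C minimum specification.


Improvement = 87 - 85 = 2 C
Spec check: 87 C >= 97 C? No


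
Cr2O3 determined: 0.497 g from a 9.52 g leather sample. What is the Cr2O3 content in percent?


Cr2O3% = 0.497 / 9.52 x 100
Cr2O3% = 5.22%


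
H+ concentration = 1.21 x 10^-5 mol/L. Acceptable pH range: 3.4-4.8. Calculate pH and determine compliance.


pH = 4.92
Compliant: No


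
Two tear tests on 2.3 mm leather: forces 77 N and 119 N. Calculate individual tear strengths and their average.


Tear 1 = 77 / 2.3 = 33.5 N/mm
Tear 2 = 119 / 2.3 = 51.7 N/mm
Average = (33.5 + 51.7) / 2 = 42.6 N/mm


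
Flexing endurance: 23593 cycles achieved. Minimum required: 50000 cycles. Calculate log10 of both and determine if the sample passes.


log10(23593) = 4.37
log10(50000) = 4.70
Passes: No


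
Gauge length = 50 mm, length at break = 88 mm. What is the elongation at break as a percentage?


Extension = 88 - 50 = 38 mm
Elongation = 38 / 50 x 100 = 76.0%


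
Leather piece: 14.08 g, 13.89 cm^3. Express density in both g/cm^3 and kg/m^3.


1.014 g/cm^3
1014 kg/m^3


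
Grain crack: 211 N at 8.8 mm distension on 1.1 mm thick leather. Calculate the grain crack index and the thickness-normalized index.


Crack index = 24.0 N/mm
Normalized index = 21.8 N/mm per mm

Crack index = 211 / 8.8 = 24.0 N/mm
Normalized = 24.0 / 1.1 = 21.8 N/mm per mm


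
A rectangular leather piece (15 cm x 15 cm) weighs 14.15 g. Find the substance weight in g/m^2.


628.9 g/m^2


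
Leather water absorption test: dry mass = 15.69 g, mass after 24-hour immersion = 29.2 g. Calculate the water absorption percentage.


Water absorbed = 29.2 - 15.69 = 13.51 g
WA% = 13.51 / 15.69 x 100 = 86.1%


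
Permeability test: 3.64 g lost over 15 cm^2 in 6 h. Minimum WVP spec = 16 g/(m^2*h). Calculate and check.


WVP = 404.44 g/(m^2*h)
Meets specification: Yes

WVP = 3.64 / (15 x 6) x 10000 = 404.44 g/(m^2*h)
Minimum: 16 g/(m^2*h)
Meets spec: Yes


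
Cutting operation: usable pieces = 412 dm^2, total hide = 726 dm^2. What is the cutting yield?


56.7%


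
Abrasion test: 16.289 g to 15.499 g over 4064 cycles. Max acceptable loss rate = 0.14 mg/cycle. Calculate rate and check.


Loss = 16.289 - 15.499 = 0.790 g
Rate = 0.790 g / 4064 cycles x 1000 = 0.194 mg/cycle
Max = 0.14 mg/cycle
Passes: No


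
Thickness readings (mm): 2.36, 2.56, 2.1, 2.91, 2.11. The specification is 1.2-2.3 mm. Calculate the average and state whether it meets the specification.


Average = 2.41 mm
Within specification: No


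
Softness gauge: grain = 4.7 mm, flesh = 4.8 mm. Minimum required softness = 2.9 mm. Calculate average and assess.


Average = (4.7 + 4.8) / 2 = 4.75 mm
Minimum = 2.9 mm
Meets requirement: Yes


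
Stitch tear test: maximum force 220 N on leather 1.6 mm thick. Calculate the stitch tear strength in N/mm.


Stitch tear strength = force / thickness
STS = 220 / 1.6 = 137.5 N/mm


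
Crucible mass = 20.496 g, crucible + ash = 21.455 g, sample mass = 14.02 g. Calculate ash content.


Ash mass = 0.959 g
Ash content = 6.84%


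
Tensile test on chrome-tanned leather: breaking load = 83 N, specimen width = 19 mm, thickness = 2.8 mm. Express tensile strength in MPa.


Cross-section = 19 x 2.8 = 53.2 mm^2
TS = 83 / 53.2 = 1.56 MPa
(1 N/mm^2 = 1 MPa)


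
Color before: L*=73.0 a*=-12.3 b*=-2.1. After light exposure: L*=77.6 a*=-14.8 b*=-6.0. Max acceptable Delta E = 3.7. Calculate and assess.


dL = 4.6, da = -2.5, db = -3.9
dE = sqrt((4.6)^2 + (-2.5)^2 + (-3.9)^2) = 6.53
Max = 3.7
Passes: No


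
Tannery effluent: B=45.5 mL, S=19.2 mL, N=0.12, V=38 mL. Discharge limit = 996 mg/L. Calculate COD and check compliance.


COD = 664.4 mg/L
Compliant: Yes


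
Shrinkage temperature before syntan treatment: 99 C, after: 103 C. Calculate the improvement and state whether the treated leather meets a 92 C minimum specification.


Improvement = 103 - 99 = 4 C
Spec check: 103 C >= 92 C? Yes


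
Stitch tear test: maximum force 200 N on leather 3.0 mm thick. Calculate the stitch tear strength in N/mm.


Stitch tear strength = force / thickness
STS = 200 / 3.0 = 66.7 N/mm


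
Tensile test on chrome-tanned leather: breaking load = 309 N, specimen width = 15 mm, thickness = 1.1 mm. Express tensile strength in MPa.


18.73 MPa

Cross-section = 15 x 1.1 = 16.5 mm^2
TS = 309 / 16.5 = 18.73 MPa
(1 N/mm^2 = 1 MPa)


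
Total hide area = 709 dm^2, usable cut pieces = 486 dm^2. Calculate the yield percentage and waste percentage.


Yield = 486 / 709 x 100 = 68.5%
Waste = 709 - 486 = 223 dm^2
Waste% = 100 - 68.5 = 31.5%


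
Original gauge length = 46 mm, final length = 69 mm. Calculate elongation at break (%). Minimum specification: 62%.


Extension = 69 - 46 = 23 mm
Elongation = 23 / 46 x 100 = 50.0%
Minimum required: 62%
Meets specification: No


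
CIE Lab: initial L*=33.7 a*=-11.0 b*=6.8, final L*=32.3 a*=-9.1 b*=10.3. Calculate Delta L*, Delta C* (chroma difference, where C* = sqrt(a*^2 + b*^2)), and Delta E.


Delta L* = 32.3 - 33.7 = -1.4
C1* = sqrt((-11.0)^2 + (6.8)^2) = 12.932
C2* = sqrt((-9.1)^2 + (10.3)^2) = 13.744
Delta C* = 13.744 - 12.932 = 0.81
Delta E = sqrt((-1.4)^2 + (1.9)^2 + (3.5)^2) = 4.22


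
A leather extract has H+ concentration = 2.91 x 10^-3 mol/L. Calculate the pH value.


pH = 2.54


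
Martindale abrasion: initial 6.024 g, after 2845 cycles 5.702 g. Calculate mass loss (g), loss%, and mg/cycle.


Mass loss = 0.322 g
Loss = 5.35%
Rate = 0.113 mg/cycle


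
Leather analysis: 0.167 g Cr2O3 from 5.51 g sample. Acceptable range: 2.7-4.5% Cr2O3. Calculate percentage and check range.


Cr2O3% = 0.167 / 5.51 x 100 = 3.03%
Acceptable range: 2.7 to 4.5%
Within range: Yes


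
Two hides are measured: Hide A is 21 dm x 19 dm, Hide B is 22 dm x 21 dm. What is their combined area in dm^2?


Hide A area = 21 x 19 = 399 dm^2
Hide B area = 22 x 21 = 462 dm^2
Total = 399 + 462 = 861 dm^2


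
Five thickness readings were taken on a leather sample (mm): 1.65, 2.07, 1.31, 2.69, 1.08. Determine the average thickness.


1.76 mm

Sum = 1.65 + 2.07 + 1.31 + 2.69 + 1.08 = 8.80
Average = 8.80 / 5 = 1.76 mm


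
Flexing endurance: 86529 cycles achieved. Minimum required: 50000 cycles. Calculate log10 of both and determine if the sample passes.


log10(86529) = 4.94
log10(50000) = 4.70
Passes: Yes


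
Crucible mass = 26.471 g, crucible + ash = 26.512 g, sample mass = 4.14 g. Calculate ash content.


Ash mass = 26.512 - 26.471 = 0.041 g
Ash% = 0.041 / 4.14 x 100 = 0.99%


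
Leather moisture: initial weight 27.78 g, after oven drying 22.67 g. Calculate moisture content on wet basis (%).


18.4%


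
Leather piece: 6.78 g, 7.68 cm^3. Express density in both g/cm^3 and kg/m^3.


Density = 6.78 / 7.68 = 0.883 g/cm^3
Convert: 0.883 x 1000 = 883 kg/m^3


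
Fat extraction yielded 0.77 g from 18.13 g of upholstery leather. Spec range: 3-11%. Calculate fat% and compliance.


Fat% = 0.77 / 18.13 x 100 = 4.2%
Spec range: 3-11%
Compliant: Yes


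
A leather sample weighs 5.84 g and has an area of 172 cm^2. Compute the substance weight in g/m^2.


339.5 g/m^2

Substance weight = mass / area x 10000
SW = 5.84 / 172 x 10000
SW = 339.5 g/m^2


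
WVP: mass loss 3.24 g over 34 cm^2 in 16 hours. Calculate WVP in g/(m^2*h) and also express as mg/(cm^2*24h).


WVP = 59.56 g/(m^2*h)
Daily rate = 142.94 mg/(cm^2*24h)


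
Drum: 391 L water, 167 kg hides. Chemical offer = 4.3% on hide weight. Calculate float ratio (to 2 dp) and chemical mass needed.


Float ratio = 391 / 167 = 2.34
Chemical = 167 x 4.3 / 100 = 7.181 kg


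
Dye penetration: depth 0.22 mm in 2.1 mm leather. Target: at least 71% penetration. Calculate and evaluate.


Penetration = 0.22 / 2.1 x 100 = 10.5%
Target: 71%
Meets target: No


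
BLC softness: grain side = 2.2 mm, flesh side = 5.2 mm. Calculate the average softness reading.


Average = (2.2 + 5.2) / 2
Average = 3.70 mm


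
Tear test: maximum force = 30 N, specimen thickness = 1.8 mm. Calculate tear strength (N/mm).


16.7 N/mm


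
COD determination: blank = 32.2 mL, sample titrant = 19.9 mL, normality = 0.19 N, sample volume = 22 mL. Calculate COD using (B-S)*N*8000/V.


849.8 mg/L

COD = (32.2 - 19.9) x 0.19 x 8000 / 22
COD = 12.3 x 0.19 x 8000 / 22
COD = 849.8 mg/L


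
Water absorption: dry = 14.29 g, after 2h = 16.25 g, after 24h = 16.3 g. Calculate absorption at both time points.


WA (2h) = (16.25 - 14.29) / 14.29 x 100 = 13.7%
WA (24h) = (16.3 - 14.29) / 14.29 x 100 = 14.1%


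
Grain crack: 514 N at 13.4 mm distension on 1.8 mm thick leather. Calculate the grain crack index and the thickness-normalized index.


Crack index = 38.4 N/mm
Normalized index = 21.3 N/mm per mm

Crack index = 514 / 13.4 = 38.4 N/mm
Normalized = 38.4 / 1.8 = 21.3 N/mm per mm


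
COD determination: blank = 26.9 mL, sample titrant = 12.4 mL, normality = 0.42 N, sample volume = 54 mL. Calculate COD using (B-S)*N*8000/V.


COD = (26.9 - 12.4) x 0.42 x 8000 / 54
COD = 14.5 x 0.42 x 8000 / 54
COD = 902.2 mg/L


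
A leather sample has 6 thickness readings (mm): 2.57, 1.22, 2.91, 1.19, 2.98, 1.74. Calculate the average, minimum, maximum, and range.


Sum = 12.61
Average = 12.61 / 6 = 2.10 mm
Minimum = 1.19 mm
Maximum = 2.98 mm
Range = 2.98 - 1.19 = 1.79 mm


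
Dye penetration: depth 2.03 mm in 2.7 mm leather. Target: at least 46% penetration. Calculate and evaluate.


Penetration = 75.2%
Meets target: Yes


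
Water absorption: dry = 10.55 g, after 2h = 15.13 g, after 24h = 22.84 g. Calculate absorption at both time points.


WA (2h) = (15.13 - 10.55) / 10.55 x 100 = 43.4%
WA (24h) = (22.84 - 10.55) / 10.55 x 100 = 116.5%


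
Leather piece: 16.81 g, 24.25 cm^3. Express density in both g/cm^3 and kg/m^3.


0.693 g/cm^3
693 kg/m^3

Density = 16.81 / 24.25 = 0.693 g/cm^3
Convert: 0.693 x 1000 = 693 kg/m^3


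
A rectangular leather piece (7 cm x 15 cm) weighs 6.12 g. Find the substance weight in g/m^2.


582.9 g/m^2

Area = 7 x 15 = 105 cm^2
SW = 6.12 / 105 x 10000 = 582.9 g/m^2


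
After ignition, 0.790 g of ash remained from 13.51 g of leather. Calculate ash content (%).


Ash% = 0.790 / 13.51 x 100
Ash% = 5.85%


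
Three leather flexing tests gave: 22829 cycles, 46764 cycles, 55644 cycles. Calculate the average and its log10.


Average = (22829 + 46764 + 55644) / 3 = 41746 cycles
log10(41746) = 4.62


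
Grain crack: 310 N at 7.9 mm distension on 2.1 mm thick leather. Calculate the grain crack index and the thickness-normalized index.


Crack index = 310 / 7.9 = 39.2 N/mm
Normalized = 39.2 / 2.1 = 18.7 N/mm per mm


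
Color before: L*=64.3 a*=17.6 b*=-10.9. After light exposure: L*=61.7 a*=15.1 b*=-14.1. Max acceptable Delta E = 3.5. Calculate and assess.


Delta E = 4.82
Passes: No


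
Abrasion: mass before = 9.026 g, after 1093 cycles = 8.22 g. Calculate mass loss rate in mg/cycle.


0.737 mg/cycle

Mass loss = 9.026 - 8.22 = 0.806 g
Rate = 0.806 / 1093 x 1000 = 0.737 mg/cycle


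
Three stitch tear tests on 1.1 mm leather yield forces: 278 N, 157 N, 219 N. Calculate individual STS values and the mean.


STS1 = 278 / 1.1 = 252.7 N/mm
STS2 = 157 / 1.1 = 142.7 N/mm
STS3 = 219 / 1.1 = 199.1 N/mm
Mean = (252.7 + 142.7 + 199.1) / 3 = 198.2 N/mm


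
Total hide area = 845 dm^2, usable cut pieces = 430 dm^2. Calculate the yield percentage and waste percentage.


Yield = 430 / 845 x 100 = 50.9%
Waste = 845 - 430 = 415 dm^2
Waste% = 100 - 50.9 = 49.1%


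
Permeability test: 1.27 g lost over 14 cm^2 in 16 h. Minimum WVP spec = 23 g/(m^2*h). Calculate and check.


WVP = 1.27 / (14 x 16) x 10000 = 56.70 g/(m^2*h)
Minimum: 23 g/(m^2*h)
Meets spec: Yes


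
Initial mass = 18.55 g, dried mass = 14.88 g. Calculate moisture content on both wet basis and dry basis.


Moisture lost = 18.55 - 14.88 = 3.67 g
Wet basis MC = 3.67 / 18.55 x 100 = 19.8%
Dry basis MC = 3.67 / 14.88 x 100 = 24.7%


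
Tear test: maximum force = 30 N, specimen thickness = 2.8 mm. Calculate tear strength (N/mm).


10.7 N/mm


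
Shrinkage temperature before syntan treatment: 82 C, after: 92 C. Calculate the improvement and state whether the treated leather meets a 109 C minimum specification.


Improvement = 92 - 82 = 10 C
Spec check: 92 C >= 109 C? No


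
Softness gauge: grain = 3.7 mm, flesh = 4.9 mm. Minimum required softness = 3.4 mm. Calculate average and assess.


Average = (3.7 + 4.9) / 2 = 4.30 mm
Minimum = 3.4 mm
Meets requirement: Yes


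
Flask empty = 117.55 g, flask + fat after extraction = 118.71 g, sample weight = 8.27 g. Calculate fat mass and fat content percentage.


Fat mass = 118.71 - 117.55 = 1.16 g
Fat% = 1.16 / 8.27 x 100 = 14.0%


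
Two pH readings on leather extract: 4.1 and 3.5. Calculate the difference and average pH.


Difference = |4.1 - 3.5| = 0.6
Average = (4.1 + 3.5) / 2 = 3.80


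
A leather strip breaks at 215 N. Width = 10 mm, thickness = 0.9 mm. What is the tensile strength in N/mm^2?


Cross-sectional area = 10 x 0.9 = 9.0 mm^2
Tensile strength = 215 / 9.0 = 23.89 N/mm^2


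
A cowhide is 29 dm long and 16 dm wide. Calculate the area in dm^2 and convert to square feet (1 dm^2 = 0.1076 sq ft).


464 dm^2
49.93 sq ft


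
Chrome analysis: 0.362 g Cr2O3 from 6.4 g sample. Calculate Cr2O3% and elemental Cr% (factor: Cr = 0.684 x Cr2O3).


Cr2O3 = 5.66%
Cr = 3.87%


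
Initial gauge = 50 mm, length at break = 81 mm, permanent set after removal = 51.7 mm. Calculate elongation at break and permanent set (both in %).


Elongation at break = 62.0%
Permanent set = 3.4%

Elongation at break = (81 - 50) / 50 x 100 = 62.0%
Permanent set = (51.7 - 50) / 50 x 100 = 3.4%


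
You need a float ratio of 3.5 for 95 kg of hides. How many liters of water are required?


Water = hide weight x target ratio
Water = 95 x 3.5 = 332.5 L


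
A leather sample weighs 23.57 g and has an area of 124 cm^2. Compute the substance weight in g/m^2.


1900.8 g/m^2


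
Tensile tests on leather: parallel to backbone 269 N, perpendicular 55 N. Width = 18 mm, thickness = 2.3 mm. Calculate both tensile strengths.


Parallel = 6.50 N/mm^2
Perpendicular = 1.33 N/mm^2


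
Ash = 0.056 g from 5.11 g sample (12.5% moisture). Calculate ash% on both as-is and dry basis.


As-is ash% = 0.056 / 5.11 x 100 = 1.10%
Dry mass = 5.11 x (100 - 12.5) / 100 = 4.47125 g
Dry-basis ash% = 0.056 / 4.47125 x 100 = 1.25%


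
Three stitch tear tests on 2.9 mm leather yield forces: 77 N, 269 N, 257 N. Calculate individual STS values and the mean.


STS1 = 26.6 N/mm
STS2 = 92.8 N/mm
STS3 = 88.6 N/mm
Mean = 69.3 N/mm

STS1 = 77 / 2.9 = 26.6 N/mm
STS2 = 269 / 2.9 = 92.8 N/mm
STS3 = 257 / 2.9 = 88.6 N/mm
Mean = (26.6 + 92.8 + 88.6) / 3 = 69.3 N/mm


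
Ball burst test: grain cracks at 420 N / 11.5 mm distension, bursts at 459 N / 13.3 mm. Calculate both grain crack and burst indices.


Crack index = 420 / 11.5 = 36.5 N/mm
Burst index = 459 / 13.3 = 34.5 N/mm


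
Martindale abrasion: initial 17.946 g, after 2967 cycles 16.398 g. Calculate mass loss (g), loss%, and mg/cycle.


Mass loss = 1.548 g
Loss = 8.63%
Rate = 0.522 mg/cycle


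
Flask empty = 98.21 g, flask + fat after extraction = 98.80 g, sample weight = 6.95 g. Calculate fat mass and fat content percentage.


Fat mass = 98.80 - 98.21 = 0.59 g
Fat% = 0.59 / 6.95 x 100 = 8.5%


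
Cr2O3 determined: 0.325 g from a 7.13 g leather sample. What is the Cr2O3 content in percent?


Cr2O3% = 0.325 / 7.13 x 100
Cr2O3% = 4.56%


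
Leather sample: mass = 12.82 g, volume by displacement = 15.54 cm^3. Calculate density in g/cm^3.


0.825 g/cm^3


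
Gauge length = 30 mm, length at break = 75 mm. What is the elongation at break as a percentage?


Extension = 75 - 30 = 45 mm
Elongation = 45 / 30 x 100 = 150.0%


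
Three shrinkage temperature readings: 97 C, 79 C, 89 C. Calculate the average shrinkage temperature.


88.3 C

Average = (97 + 79 + 89) / 3
Average = 265 / 3 = 88.3 C


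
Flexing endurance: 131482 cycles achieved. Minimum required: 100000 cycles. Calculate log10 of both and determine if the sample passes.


Achieved: log10 = 5.12
Required: log10 = 5.00
Passes: Yes


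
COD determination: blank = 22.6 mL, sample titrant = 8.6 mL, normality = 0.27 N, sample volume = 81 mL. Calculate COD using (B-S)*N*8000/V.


373.3 mg/L

COD = (22.6 - 8.6) x 0.27 x 8000 / 81
COD = 14.0 x 0.27 x 8000 / 81
COD = 373.3 mg/L


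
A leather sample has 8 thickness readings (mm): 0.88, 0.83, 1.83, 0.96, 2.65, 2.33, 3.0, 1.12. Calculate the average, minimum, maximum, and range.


Average = 1.70 mm
Min = 0.83 mm
Max = 3.0 mm
Range = 2.17 mm


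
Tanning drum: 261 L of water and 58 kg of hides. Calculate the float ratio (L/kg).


Float ratio = water / hide weight
Ratio = 261 / 58 = 4.5


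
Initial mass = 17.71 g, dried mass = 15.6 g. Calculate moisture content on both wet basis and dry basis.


Moisture lost = 17.71 - 15.6 = 2.11 g
Wet basis MC = 2.11 / 17.71 x 100 = 11.9%
Dry basis MC = 2.11 / 15.6 x 100 = 13.5%


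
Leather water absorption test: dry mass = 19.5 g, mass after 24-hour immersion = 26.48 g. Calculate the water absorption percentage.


35.8%


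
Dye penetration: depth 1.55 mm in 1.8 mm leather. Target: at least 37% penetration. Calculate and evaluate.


Penetration = 1.55 / 1.8 x 100 = 86.1%
Target: 37%
Meets target: Yes


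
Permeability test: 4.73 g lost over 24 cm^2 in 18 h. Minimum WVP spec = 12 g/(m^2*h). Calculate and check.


WVP = 109.49 g/(m^2*h)
Meets specification: Yes

WVP = 4.73 / (24 x 18) x 10000 = 109.49 g/(m^2*h)
Minimum: 12 g/(m^2*h)
Meets spec: Yes


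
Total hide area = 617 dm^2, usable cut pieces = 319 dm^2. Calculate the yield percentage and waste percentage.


Yield = 319 / 617 x 100 = 51.7%
Waste = 617 - 319 = 298 dm^2
Waste% = 100 - 51.7 = 48.3%


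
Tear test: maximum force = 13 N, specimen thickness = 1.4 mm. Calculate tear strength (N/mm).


9.3 N/mm


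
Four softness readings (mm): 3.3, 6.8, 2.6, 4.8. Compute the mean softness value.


4.38 mm


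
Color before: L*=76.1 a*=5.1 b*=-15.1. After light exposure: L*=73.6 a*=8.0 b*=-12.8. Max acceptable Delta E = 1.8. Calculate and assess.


dL = -2.5, da = 2.9, db = 2.3
dE = sqrt((-2.5)^2 + (2.9)^2 + (2.3)^2) = 4.47
Max = 1.8
Passes: No


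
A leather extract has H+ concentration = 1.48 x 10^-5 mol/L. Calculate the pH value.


pH = 4.83


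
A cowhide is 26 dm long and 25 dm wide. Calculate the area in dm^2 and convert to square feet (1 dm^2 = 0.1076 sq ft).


650 dm^2
69.94 sq ft


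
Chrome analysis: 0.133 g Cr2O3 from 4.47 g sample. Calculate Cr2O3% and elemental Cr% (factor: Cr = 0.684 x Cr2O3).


Cr2O3% = 0.133 / 4.47 x 100 = 2.98%
Cr% = 2.98 x 0.684 = 2.04%


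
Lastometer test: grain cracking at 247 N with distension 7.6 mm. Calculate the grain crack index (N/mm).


32.5 N/mm

Grain crack index = force / distension
Index = 247 / 7.6 = 32.5 N/mm


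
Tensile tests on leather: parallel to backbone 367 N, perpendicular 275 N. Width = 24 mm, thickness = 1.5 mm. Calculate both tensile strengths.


Area = 24 x 1.5 = 36.0 mm^2
TS (parallel) = 367 / 36.0 = 10.19 N/mm^2
TS (perpendicular) = 275 / 36.0 = 7.64 N/mm^2


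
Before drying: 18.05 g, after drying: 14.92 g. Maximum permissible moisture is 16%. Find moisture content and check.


MC = (18.05 - 14.92) / 18.05 x 100 = 17.3%
Maximum: 16%
Acceptable: No


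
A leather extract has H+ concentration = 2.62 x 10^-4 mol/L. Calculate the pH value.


pH = 3.58

pH = -log10[H+]
pH = -log10(2.62 x 10^-4) = 3.58


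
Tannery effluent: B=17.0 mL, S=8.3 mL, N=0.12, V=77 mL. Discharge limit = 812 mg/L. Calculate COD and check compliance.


COD = (17.0 - 8.3) x 0.12 x 8000 / 77 = 108.5 mg/L
Limit: 812 mg/L
Compliant: Yes


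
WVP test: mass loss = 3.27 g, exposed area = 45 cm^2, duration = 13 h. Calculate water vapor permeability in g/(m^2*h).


55.90 g/(m^2*h)


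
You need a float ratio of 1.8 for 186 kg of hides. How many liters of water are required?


334.8 L


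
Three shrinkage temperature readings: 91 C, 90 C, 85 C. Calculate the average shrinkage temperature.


Average = (91 + 90 + 85) / 3
Average = 266 / 3 = 88.7 C


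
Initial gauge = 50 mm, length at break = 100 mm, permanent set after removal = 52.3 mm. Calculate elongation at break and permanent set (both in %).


Elongation at break = (100 - 50) / 50 x 100 = 100.0%
Permanent set = (52.3 - 50) / 50 x 100 = 4.6%


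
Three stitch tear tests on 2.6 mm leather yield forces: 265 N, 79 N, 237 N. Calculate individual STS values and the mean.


STS1 = 265 / 2.6 = 101.9 N/mm
STS2 = 79 / 2.6 = 30.4 N/mm
STS3 = 237 / 2.6 = 91.2 N/mm
Mean = (101.9 + 30.4 + 91.2) / 3 = 74.5 N/mm


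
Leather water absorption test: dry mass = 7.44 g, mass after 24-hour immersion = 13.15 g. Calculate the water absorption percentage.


Water absorbed = 13.15 - 7.44 = 5.71 g
WA% = 5.71 / 7.44 x 100 = 76.7%


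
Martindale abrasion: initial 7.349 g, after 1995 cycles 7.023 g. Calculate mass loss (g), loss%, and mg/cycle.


Mass loss = 0.326 g
Loss = 4.44%
Rate = 0.163 mg/cycle


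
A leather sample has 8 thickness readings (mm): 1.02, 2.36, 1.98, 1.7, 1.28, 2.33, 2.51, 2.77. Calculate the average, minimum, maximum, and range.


Sum = 15.95
Average = 15.95 / 8 = 1.99 mm
Minimum = 1.02 mm
Maximum = 2.77 mm
Range = 2.77 - 1.02 = 1.75 mm


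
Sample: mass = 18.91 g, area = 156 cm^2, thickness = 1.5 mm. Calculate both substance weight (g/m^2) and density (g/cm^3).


Substance weight = 1212.2 g/m^2
Density = 0.808 g/cm^3


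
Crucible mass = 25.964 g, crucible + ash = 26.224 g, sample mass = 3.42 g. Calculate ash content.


Ash mass = 26.224 - 25.964 = 0.260 g
Ash% = 0.260 / 3.42 x 100 = 7.60%


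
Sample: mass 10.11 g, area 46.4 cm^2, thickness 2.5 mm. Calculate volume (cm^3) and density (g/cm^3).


Volume = 11.600 cm^3
Density = 0.872 g/cm^3


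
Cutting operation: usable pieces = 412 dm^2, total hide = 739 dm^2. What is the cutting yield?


55.8%

Yield = usable / total x 100
Yield = 412 / 739 x 100 = 55.8%


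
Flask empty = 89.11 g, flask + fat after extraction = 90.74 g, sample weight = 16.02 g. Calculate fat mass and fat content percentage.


Fat mass = 90.74 - 89.11 = 1.63 g
Fat% = 1.63 / 16.02 x 100 = 10.2%


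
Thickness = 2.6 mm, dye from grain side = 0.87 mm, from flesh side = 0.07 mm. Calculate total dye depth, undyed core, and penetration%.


Total dyed = 0.94 mm
Undyed core = 1.66 mm
Penetration = 36.2%

Total dyed = 0.87 + 0.07 = 0.94 mm
Undyed core = 2.6 - 0.94 = 1.66 mm
Penetration = 0.94 / 2.6 x 100 = 36.2%


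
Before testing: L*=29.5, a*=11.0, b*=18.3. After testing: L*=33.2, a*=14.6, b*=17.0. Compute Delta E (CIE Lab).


dL = 33.2 - 29.5 = 3.7
da = 14.6 - 11.0 = 3.6
db = 17.0 - 18.3 = -1.3
dE = sqrt((3.7)^2 + (3.6)^2 + (-1.3)^2) = 5.32


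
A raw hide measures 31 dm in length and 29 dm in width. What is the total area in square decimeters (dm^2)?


Area = length x width
Area = 31 x 29 = 899 dm^2


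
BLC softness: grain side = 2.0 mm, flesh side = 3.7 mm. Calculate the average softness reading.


Average = (2.0 + 3.7) / 2
Average = 2.85 mm


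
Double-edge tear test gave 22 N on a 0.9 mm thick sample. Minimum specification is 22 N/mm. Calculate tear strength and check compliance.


Tear strength = 22 / 0.9 = 24.4 N/mm
Required minimum = 22 N/mm
Compliant: Yes


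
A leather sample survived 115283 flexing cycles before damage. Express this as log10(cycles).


5.06

log10(115283) = 5.06


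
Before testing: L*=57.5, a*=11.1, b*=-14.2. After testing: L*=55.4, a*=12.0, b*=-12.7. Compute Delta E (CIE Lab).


Delta E = 2.73

dL = 55.4 - 57.5 = -2.1
da = 12.0 - 11.1 = 0.9
db = -12.7 - (-14.2) = 1.5
dE = sqrt((-2.1)^2 + (0.9)^2 + (1.5)^2) = 2.73


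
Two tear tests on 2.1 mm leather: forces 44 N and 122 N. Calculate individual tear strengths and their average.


Tear 1 = 21.0 N/mm
Tear 2 = 58.1 N/mm
Average = 39.6 N/mm


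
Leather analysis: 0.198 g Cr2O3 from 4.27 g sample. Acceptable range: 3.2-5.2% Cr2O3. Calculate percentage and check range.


Cr2O3 = 4.64%
Within range: Yes

Cr2O3% = 0.198 / 4.27 x 100 = 4.64%
Acceptable range: 3.2 to 5.2%
Within range: Yes
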